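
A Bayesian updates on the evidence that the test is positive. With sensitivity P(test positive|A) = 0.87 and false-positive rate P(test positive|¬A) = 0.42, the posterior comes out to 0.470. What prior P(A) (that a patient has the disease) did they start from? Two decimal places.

Bayes' rule in odds form gives O(A|E) = O(A)·[P(E|A)/P(E|¬A)], hence O(A) = O(A|E)/LR.
Posterior odds = 0.470/(1−0.470) = 0.8868. LR = 0.87/0.42 = 2.0714.
Prior odds = 0.8868/2.0714 = 0.4281, so P(A) = 0.4281/(1+0.4281) ≈ 0.30.

P(A) = 0.30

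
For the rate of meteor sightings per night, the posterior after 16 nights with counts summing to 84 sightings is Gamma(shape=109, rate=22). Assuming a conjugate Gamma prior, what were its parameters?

Gamma–Poisson conjugacy: posterior shape = α + Σxᵢ, posterior rate = β + n.
So α = 109 − 84 = 25 and β = 22 − 16 = 6.

Gamma(shape=25, rate=6)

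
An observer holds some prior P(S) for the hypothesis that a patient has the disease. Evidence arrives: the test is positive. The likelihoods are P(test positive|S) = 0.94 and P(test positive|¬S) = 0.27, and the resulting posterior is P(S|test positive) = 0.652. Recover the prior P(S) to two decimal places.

P(S) = 0.35

In odds form, posterior odds = prior odds × likelihood ratio, so prior odds = posterior odds ÷ LR.
Posterior odds = 0.652/(1−0.652) = 1.8736. LR = 0.94/0.27 = 3.4815.
Prior odds = 1.8736/3.4815 = 0.5382, so P(S) = 0.5382/(1+0.5382) ≈ 0.35.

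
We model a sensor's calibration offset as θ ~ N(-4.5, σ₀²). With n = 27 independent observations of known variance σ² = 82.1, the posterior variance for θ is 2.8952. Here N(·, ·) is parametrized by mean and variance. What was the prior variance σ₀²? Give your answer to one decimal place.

Posterior precision equals prior precision plus data precision: 1/σ_n² = 1/σ₀² + n/σ².
So 1/σ₀² = 1/2.8952 − 27/82.1 = 0.345399 − 0.328867 = 0.016532.
Hence σ₀² = 1/0.016532 ≈ 60.5.

σ₀² = 60.5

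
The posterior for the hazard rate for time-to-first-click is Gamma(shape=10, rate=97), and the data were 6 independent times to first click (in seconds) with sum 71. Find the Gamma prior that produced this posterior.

For an exponential likelihood with a Gamma(α, β) prior on the rate, n observations with total T give posterior Gamma(α+n, β+T).
So α = 10 − 6 = 4 and β = 97 − 71 = 26.

Gamma(shape=4, rate=26)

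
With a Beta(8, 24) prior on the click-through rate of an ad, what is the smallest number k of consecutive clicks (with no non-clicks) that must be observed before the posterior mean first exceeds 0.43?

k = 11

After k clicks and 0 non-clicks the posterior is Beta(8+k, 24), with mean (8+k)/(8+24+k).
Set (8+k)/(32+k) > 0.43 and solve: k > (0.43·32 − 8)/(1 − 0.43) = 10.105.
The smallest integer exceeding 10.105 is 11, and checking k=11: (19)/(43) = 0.4419 > 0.43.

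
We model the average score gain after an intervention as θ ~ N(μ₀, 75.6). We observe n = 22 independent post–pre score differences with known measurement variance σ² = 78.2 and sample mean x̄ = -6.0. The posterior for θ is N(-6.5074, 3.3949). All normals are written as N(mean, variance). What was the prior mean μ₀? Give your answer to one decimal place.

The posterior mean is a precision-weighted average: μ_n = (τ₀μ₀ + τ_data·x̄)/(τ₀+τ_data), with τ₀=1/σ₀² and τ_data=n/σ².
Here τ₀ = 1/75.6 = 0.013228 and τ_data = 22/78.2 = 0.281330, so τ_n = 0.294558.
Rearranging for μ₀: μ₀ = (μ_n·τ_n − τ_data·x̄)/τ₀ = (-6.5074·0.294558 − 0.281330·-6.0) / 0.013228 = -0.228827/0.013228 ≈ -17.3.

μ₀ = -17.3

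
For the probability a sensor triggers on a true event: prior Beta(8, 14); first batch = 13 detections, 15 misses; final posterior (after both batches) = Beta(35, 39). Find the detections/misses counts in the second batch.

14 detections and 10 misses

Because Beta–binomial updating is additive in the counts, the combined data contributed (α_post−α_prior, β_post−β_prior) successes and failures.
Total across both batches: 35−8=27 detections, 39−14=25 misses.
Subtract the first batch: 27−13=14 detections and 25−15=10 misses.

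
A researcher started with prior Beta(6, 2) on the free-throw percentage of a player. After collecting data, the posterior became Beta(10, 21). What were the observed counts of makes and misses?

4 makes and 19 misses

Beta is conjugate to the binomial likelihood: posterior = Beta(a+s, b+f).
So s = 10 − 6 = 4 and f = 21 − 2 = 19.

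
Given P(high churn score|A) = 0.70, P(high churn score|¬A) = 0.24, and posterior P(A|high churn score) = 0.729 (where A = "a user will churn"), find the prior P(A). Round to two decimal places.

P(A) = 0.48

In odds form, posterior odds = prior odds × likelihood ratio, so prior odds = posterior odds ÷ LR.
Posterior odds = 0.729/(1−0.729) = 2.6900. LR = 0.70/0.24 = 2.9167.
Prior odds = 2.6900/2.9167 = 0.9223, so P(A) = 0.9223/(1+0.9223) ≈ 0.48.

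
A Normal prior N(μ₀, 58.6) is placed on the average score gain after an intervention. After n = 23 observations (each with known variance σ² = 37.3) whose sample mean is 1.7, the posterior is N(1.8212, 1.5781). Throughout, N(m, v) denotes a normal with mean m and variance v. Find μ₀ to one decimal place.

μ₀ = 6.2

The posterior mean is a precision-weighted average: μ_n = (τ₀μ₀ + τ_data·x̄)/(τ₀+τ_data), with τ₀=1/σ₀² and τ_data=n/σ².
Here τ₀ = 1/58.6 = 0.017065 and τ_data = 23/37.3 = 0.616622, so τ_n = 0.633687.
Rearranging for μ₀: μ₀ = (μ_n·τ_n − τ_data·x̄)/τ₀ = (1.8212·0.633687 − 0.616622·1.7) / 0.017065 = 0.105813/0.017065 ≈ 6.2.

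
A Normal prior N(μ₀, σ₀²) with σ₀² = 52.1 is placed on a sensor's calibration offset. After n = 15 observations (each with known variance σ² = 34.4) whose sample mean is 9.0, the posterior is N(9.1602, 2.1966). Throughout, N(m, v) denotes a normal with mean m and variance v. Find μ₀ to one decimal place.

With known observation variance, the Normal–Normal posterior has precision τ_n = τ₀ + n/σ² and mean μ_n = (τ₀μ₀ + (n/σ²)x̄)/τ_n.
Here τ₀ = 1/52.1 = 0.019194 and τ_data = 15/34.4 = 0.436047, so τ_n = 0.455241.
Rearranging for μ₀: μ₀ = (μ_n·τ_n − τ_data·x̄)/τ₀ = (9.1602·0.455241 − 0.436047·9.0) / 0.019194 = 0.245676/0.019194 ≈ 12.8.

μ₀ = 12.8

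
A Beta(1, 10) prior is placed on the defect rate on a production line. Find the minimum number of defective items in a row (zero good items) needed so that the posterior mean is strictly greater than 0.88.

After k defective items and 0 good items the posterior is Beta(1+k, 10), with mean (1+k)/(1+10+k).
Set (1+k)/(11+k) > 0.88 and solve: k > (0.88·11 − 1)/(1 − 0.88) = 72.333.
The smallest integer exceeding 72.333 is 73, and checking k=73: (74)/(84) = 0.8810 > 0.88.

k = 73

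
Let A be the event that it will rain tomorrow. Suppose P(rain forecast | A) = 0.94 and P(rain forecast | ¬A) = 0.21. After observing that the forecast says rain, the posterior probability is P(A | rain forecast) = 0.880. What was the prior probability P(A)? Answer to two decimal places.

Bayes' rule in odds form gives O(A|E) = O(A)·[P(E|A)/P(E|¬A)], hence O(A) = O(A|E)/LR.
Posterior odds = 0.880/(1−0.880) = 7.3333. LR = 0.94/0.21 = 4.4762.
Prior odds = 7.3333/4.4762 = 1.6383, so P(A) = 1.6383/(1+1.6383) ≈ 0.62.

P(A) = 0.62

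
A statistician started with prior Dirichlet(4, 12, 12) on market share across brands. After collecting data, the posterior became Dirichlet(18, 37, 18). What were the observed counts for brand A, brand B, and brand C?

counts (14, 25, 6)

For a Dirichlet(α) prior with multinomial counts c, the posterior is Dirichlet(α + c) componentwise.
Counts are posterior − prior componentwise: 18−4=14, 37−12=25, 18−12=6.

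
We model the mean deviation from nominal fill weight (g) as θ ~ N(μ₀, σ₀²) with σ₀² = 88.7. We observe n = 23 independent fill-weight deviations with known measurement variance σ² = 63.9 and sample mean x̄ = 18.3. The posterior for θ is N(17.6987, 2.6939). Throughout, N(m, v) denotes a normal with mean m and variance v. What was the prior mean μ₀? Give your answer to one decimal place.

With known observation variance, the Normal–Normal posterior has precision τ_n = τ₀ + n/σ² and mean μ_n = (τ₀μ₀ + (n/σ²)x̄)/τ_n.
Here τ₀ = 1/88.7 = 0.011274 and τ_data = 23/63.9 = 0.359937, so τ_n = 0.371211.
Rearranging for μ₀: μ₀ = (μ_n·τ_n − τ_data·x̄)/τ₀ = (17.6987·0.371211 − 0.359937·18.3) / 0.011274 = -0.016895/0.011274 ≈ -1.5.

μ₀ = -1.5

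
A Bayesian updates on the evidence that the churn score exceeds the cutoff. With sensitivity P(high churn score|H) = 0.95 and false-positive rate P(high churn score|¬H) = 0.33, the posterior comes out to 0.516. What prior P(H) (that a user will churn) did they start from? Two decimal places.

Bayes' rule in odds form gives O(H|E) = O(H)·[P(E|H)/P(E|¬H)], hence O(H) = O(H|E)/LR.
Posterior odds = 0.516/(1−0.516) = 1.0661. LR = 0.95/0.33 = 2.8788.
Prior odds = 1.0661/2.8788 = 0.3703, so P(H) = 0.3703/(1+0.3703) ≈ 0.27.

P(H) = 0.27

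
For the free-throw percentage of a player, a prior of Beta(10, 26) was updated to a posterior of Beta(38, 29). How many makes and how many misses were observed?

28 makes and 3 misses

Under Beta–binomial conjugacy the posterior parameters are (a+s, b+f).
Match parameters: s=38−10=28, f=29−26=3.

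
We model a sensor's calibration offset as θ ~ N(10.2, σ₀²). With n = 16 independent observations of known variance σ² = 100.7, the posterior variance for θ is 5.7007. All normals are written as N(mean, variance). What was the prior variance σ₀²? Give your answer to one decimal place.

For the Normal–Normal model with known σ², precisions add: τ_n = τ₀ + n/σ².
So 1/σ₀² = 1/5.7007 − 16/100.7 = 0.175417 − 0.158888 = 0.016529.
Hence σ₀² = 1/0.016529 ≈ 60.5.

σ₀² = 60.5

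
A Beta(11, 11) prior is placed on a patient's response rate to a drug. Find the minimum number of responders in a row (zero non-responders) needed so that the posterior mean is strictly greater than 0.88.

k = 70

After k responders and 0 non-responders the posterior is Beta(11+k, 11), with mean (11+k)/(11+11+k).
Set (11+k)/(22+k) > 0.88 and solve: k > (0.88·22 − 11)/(1 − 0.88) = 69.667.
The smallest integer exceeding 69.667 is 70.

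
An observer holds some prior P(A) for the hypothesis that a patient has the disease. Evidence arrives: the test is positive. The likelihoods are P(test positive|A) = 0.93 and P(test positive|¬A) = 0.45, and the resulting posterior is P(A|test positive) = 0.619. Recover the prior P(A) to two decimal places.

P(A) = 0.44

Bayes' rule in odds form gives O(A|E) = O(A)·[P(E|A)/P(E|¬A)], hence O(A) = O(A|E)/LR.
Posterior odds = 0.619/(1−0.619) = 1.6247. LR = 0.93/0.45 = 2.0667.
Prior odds = 1.6247/2.0667 = 0.7861, so P(A) = 0.7861/(1+0.7861) ≈ 0.44.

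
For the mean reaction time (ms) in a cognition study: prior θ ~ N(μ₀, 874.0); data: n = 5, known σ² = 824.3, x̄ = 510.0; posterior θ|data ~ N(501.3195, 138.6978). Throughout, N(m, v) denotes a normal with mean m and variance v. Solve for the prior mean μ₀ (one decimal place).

With known observation variance, the Normal–Normal posterior has precision τ_n = τ₀ + n/σ² and mean μ_n = (τ₀μ₀ + (n/σ²)x̄)/τ_n.
Here τ₀ = 1/874.0 = 0.001144 and τ_data = 5/824.3 = 0.006066, so τ_n = 0.007210.
Rearranging for μ₀: μ₀ = (μ_n·τ_n − τ_data·x̄)/τ₀ = (501.3195·0.007210 − 0.006066·510.0) / 0.001144 = 0.520854/0.001144 ≈ 455.3.

μ₀ = 455.3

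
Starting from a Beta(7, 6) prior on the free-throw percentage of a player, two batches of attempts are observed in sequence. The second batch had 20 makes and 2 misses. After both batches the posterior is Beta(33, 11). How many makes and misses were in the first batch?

6 makes and 3 misses

Because Beta–binomial updating is additive in the counts, the combined data contributed (α_post−α_prior, β_post−β_prior) successes and failures.
Total across both batches: 33−7=26 makes, 11−6=5 misses.
Subtract the second batch: 26−20=6 makes and 5−2=3 misses.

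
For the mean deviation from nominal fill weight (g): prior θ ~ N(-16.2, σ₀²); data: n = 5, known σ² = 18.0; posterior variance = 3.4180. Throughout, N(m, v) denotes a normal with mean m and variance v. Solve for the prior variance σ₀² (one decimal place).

Posterior precision equals prior precision plus data precision: 1/σ_n² = 1/σ₀² + n/σ².
So 1/σ₀² = 1/3.4180 − 5/18.0 = 0.292569 − 0.277778 = 0.014791.
Hence σ₀² = 1/0.014791 ≈ 67.6.

σ₀² = 67.6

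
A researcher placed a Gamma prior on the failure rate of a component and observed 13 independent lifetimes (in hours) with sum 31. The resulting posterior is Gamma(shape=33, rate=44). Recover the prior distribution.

For an exponential likelihood with a Gamma(α, β) prior on the rate, n observations with total T give posterior Gamma(α+n, β+T).
So α = 33 − 13 = 20 and β = 44 − 31 = 13.

Gamma(shape=20, rate=13)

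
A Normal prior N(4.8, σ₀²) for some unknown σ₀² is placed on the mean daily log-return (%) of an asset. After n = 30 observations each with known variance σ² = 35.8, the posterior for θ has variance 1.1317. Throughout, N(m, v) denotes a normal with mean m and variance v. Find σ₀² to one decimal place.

σ₀² = 21.9

For the Normal–Normal model with known σ², precisions add: τ_n = τ₀ + n/σ².
So 1/σ₀² = 1/1.1317 − 30/35.8 = 0.883626 − 0.837989 = 0.045637.
Hence σ₀² = 1/0.045637 ≈ 21.9.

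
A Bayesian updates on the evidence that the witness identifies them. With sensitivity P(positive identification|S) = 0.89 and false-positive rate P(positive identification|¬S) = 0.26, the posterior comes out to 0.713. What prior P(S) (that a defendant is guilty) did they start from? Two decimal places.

P(S) = 0.42

Bayes' rule in odds form gives O(S|E) = O(S)·[P(E|S)/P(E|¬S)], hence O(S) = O(S|E)/LR.
Posterior odds = 0.713/(1−0.713) = 2.4843. LR = 0.89/0.26 = 3.4231.
Prior odds = 2.4843/3.4231 = 0.7257, so P(S) = 0.7257/(1+0.7257) ≈ 0.42.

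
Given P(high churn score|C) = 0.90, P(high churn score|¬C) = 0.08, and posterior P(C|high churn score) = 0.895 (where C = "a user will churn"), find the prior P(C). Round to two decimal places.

In odds form, posterior odds = prior odds × likelihood ratio, so prior odds = posterior odds ÷ LR.
Posterior odds = 0.895/(1−0.895) = 8.5238. LR = 0.90/0.08 = 11.2500.
Prior odds = 8.5238/11.2500 = 0.7577, so P(C) = 0.7577/(1+0.7577) ≈ 0.43.

P(C) = 0.43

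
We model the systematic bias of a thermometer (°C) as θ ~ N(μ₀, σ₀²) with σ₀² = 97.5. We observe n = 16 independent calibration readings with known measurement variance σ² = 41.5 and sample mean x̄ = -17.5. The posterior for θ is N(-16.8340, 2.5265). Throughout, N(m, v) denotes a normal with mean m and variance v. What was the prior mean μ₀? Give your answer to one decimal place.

With known observation variance, the Normal–Normal posterior has precision τ_n = τ₀ + n/σ² and mean μ_n = (τ₀μ₀ + (n/σ²)x̄)/τ_n.
Here τ₀ = 1/97.5 = 0.010256 and τ_data = 16/41.5 = 0.385542, so τ_n = 0.395798.
Rearranging for μ₀: μ₀ = (μ_n·τ_n − τ_data·x̄)/τ₀ = (-16.8340·0.395798 − 0.385542·-17.5) / 0.010256 = 0.084121/0.010256 ≈ 8.2.

μ₀ = 8.2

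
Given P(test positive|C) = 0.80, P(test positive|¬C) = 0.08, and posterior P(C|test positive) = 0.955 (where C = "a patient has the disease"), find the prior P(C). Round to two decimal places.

P(C) = 0.68

In odds form, posterior odds = prior odds × likelihood ratio, so prior odds = posterior odds ÷ LR.
Posterior odds = 0.955/(1−0.955) = 21.2222. LR = 0.80/0.08 = 10.0000.
Prior odds = 21.2222/10.0000 = 2.1222, so P(C) = 2.1222/(1+2.1222) ≈ 0.68.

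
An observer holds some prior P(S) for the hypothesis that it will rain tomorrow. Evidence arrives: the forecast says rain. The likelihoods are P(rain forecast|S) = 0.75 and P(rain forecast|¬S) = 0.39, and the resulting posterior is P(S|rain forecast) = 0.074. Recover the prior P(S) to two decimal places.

Bayes' rule in odds form gives O(S|E) = O(S)·[P(E|S)/P(E|¬S)], hence O(S) = O(S|E)/LR.
Posterior odds = 0.074/(1−0.074) = 0.0799. LR = 0.75/0.39 = 1.9231.
Prior odds = 0.0799/1.9231 = 0.0415, so P(S) = 0.0415/(1+0.0415) ≈ 0.04.

P(S) = 0.04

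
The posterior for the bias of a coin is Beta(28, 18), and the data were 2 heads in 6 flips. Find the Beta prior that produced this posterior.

Under Beta–binomial conjugacy the posterior parameters are (α+s, β+f).
So α = 28 − 2 = 26 and β = 18 − 4 = 14.

Beta(26, 14)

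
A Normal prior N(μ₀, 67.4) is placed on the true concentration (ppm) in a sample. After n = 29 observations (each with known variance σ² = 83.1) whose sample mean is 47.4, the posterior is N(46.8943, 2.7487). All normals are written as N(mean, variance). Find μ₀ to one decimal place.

With known observation variance, the Normal–Normal posterior has precision τ_n = τ₀ + n/σ² and mean μ_n = (τ₀μ₀ + (n/σ²)x̄)/τ_n.
Here τ₀ = 1/67.4 = 0.014837 and τ_data = 29/83.1 = 0.348977, so τ_n = 0.363814.
Rearranging for μ₀: μ₀ = (μ_n·τ_n − τ_data·x̄)/τ₀ = (46.8943·0.363814 − 0.348977·47.4) / 0.014837 = 0.519293/0.014837 ≈ 35.0.

μ₀ = 35.0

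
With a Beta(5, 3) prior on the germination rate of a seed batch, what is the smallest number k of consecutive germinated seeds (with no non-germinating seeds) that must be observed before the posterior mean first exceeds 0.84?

After k germinated seeds and 0 non-germinating seeds the posterior is Beta(5+k, 3), with mean (5+k)/(5+3+k).
Set (5+k)/(8+k) > 0.84 and solve: k > (0.84·8 − 5)/(1 − 0.84) = 10.750.
The smallest integer exceeding 10.750 is 11, and checking k=11: (16)/(19) = 0.8421 > 0.84.

k = 11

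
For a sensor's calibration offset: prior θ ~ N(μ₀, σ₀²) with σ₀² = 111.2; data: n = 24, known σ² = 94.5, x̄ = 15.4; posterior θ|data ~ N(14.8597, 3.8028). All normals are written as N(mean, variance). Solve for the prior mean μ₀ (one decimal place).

μ₀ = -0.4

With known observation variance, the Normal–Normal posterior has precision τ_n = τ₀ + n/σ² and mean μ_n = (τ₀μ₀ + (n/σ²)x̄)/τ_n.
Here τ₀ = 1/111.2 = 0.008993 and τ_data = 24/94.5 = 0.253968, so τ_n = 0.262961.
Rearranging for μ₀: μ₀ = (μ_n·τ_n − τ_data·x̄)/τ₀ = (14.8597·0.262961 − 0.253968·15.4) / 0.008993 = -0.003586/0.008993 ≈ -0.4.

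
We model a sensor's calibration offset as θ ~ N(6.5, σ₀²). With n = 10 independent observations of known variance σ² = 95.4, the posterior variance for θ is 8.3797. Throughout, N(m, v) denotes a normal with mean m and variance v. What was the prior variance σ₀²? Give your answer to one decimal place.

For the Normal–Normal model with known σ², precisions add: τ_n = τ₀ + n/σ².
So 1/σ₀² = 1/8.3797 − 10/95.4 = 0.119336 − 0.104822 = 0.014514.
Hence σ₀² = 1/0.014514 ≈ 68.9.

σ₀² = 68.9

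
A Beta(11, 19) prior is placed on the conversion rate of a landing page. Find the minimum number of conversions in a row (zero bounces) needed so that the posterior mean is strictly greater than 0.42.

After k conversions and 0 bounces the posterior is Beta(11+k, 19), with mean (11+k)/(11+19+k).
Set (11+k)/(30+k) > 0.42 and solve: k > (0.42·30 − 11)/(1 − 0.42) = 2.759.
The smallest integer exceeding 2.759 is 3, and checking k=3: (14)/(33) = 0.4242 > 0.42.

k = 3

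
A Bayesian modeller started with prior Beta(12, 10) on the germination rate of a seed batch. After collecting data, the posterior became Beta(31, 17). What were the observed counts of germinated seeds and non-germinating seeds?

19 germinated seeds and 7 non-germinating seeds

A Beta(α, β) prior with s successes and f failures in binomial data gives a Beta(α+s, β+f) posterior.
So s = 31 − 12 = 19 and f = 17 − 10 = 7.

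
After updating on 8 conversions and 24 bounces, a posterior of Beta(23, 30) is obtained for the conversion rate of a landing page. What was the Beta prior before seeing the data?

Beta(15, 6)

Under Beta–binomial conjugacy the posterior parameters are (a+s, b+f).
Subtract the data counts: 23−8=15, 30−24=6.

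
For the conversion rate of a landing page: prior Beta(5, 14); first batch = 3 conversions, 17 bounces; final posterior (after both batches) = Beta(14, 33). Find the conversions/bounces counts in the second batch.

6 conversions and 2 bounces

Because Beta–binomial updating is additive in the counts, the combined data contributed (α_post−α_prior, β_post−β_prior) successes and failures.
Total across both batches: 14−5=9 conversions, 33−14=19 bounces.
Subtract the first batch: 9−3=6 conversions and 19−17=2 bounces.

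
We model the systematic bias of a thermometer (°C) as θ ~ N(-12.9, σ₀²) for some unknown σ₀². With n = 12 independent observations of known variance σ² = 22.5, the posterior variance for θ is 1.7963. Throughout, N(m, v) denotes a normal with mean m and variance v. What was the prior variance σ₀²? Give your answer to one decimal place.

σ₀² = 42.8

For the Normal–Normal model with known σ², precisions add: τ_n = τ₀ + n/σ².
So 1/σ₀² = 1/1.7963 − 12/22.5 = 0.556700 − 0.533333 = 0.023367.
Hence σ₀² = 1/0.023367 ≈ 42.8.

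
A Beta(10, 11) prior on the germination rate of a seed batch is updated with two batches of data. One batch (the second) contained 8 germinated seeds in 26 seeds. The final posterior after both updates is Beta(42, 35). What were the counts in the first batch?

Sequential conjugate updates are equivalent to a single update on the pooled data, so total successes = posterior α − prior α and total failures = posterior β − prior β.
Total across both batches: 42−10=32 germinated seeds, 35−11=24 non-germinating seeds.
Subtract the second batch: 32−8=24 germinated seeds and 24−18=6 non-germinating seeds.

24 germinated seeds and 6 non-germinating seeds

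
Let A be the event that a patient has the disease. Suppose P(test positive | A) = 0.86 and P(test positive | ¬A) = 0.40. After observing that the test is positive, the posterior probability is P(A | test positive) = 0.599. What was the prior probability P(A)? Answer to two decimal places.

P(A) = 0.41

Bayes' rule in odds form gives O(A|E) = O(A)·[P(E|A)/P(E|¬A)], hence O(A) = O(A|E)/LR.
Posterior odds = 0.599/(1−0.599) = 1.4938. LR = 0.86/0.40 = 2.1500.
Prior odds = 1.4938/2.1500 = 0.6948, so P(A) = 0.6948/(1+0.6948) ≈ 0.41.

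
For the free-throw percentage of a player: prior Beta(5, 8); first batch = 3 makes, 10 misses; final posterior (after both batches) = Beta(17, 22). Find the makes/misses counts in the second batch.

9 makes and 4 misses

Because Beta–binomial updating is additive in the counts, the combined data contributed (α_post−α_prior, β_post−β_prior) successes and failures.
Total across both batches: 17−5=12 makes, 22−8=14 misses.
Subtract the first batch: 12−3=9 makes and 14−10=4 misses.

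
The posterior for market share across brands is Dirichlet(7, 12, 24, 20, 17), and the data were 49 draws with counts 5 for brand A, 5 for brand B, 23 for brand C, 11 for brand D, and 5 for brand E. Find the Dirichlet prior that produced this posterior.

For a Dirichlet(α) prior with multinomial counts c, the posterior is Dirichlet(α + c) componentwise.
Subtract each count from the matching posterior parameter: 7−5=2, 12−5=7, 24−23=1, 20−11=9, 17−5=12.

Dirichlet(2, 7, 1, 9, 12)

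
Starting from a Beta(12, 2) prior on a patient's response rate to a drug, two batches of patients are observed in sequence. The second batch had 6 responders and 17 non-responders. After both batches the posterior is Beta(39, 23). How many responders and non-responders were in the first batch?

21 responders and 4 non-responders

Because Beta–binomial updating is additive in the counts, the combined data contributed (α_post−α_prior, β_post−β_prior) successes and failures.
Total across both batches: 39−12=27 responders, 23−2=21 non-responders.
Subtract the second batch: 27−6=21 responders and 21−17=4 non-responders.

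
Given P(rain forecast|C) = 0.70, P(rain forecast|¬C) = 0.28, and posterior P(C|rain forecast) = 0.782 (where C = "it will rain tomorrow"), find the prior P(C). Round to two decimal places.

In odds form, posterior odds = prior odds × likelihood ratio, so prior odds = posterior odds ÷ LR.
Posterior odds = 0.782/(1−0.782) = 3.5872. LR = 0.70/0.28 = 2.5000.
Prior odds = 3.5872/2.5000 = 1.4349, so P(C) = 1.4349/(1+1.4349) ≈ 0.59.

P(C) = 0.59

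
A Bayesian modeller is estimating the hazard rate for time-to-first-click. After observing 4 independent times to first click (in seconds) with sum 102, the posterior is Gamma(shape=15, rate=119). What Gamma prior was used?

For an exponential likelihood with a Gamma(α, β) prior on the rate, n observations with total T give posterior Gamma(α+n, β+T).
So α = 15 − 4 = 11 and β = 119 − 102 = 17.

Gamma(shape=11, rate=17)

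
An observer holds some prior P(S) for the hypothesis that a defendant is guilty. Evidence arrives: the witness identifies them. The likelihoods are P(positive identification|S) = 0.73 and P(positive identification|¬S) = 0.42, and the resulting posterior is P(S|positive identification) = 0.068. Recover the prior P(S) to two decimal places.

P(S) = 0.04

In odds form, posterior odds = prior odds × likelihood ratio, so prior odds = posterior odds ÷ LR.
Posterior odds = 0.068/(1−0.068) = 0.0730. LR = 0.73/0.42 = 1.7381.
Prior odds = 0.0730/1.7381 = 0.0420, so P(S) = 0.0420/(1+0.0420) ≈ 0.04.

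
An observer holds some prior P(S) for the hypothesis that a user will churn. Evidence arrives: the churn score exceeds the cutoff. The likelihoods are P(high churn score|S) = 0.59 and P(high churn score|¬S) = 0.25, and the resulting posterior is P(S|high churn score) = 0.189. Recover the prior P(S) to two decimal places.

Bayes' rule in odds form gives O(S|E) = O(S)·[P(E|S)/P(E|¬S)], hence O(S) = O(S|E)/LR.
Posterior odds = 0.189/(1−0.189) = 0.2330. LR = 0.59/0.25 = 2.3600.
Prior odds = 0.2330/2.3600 = 0.0987, so P(S) = 0.0987/(1+0.0987) ≈ 0.09.

P(S) = 0.09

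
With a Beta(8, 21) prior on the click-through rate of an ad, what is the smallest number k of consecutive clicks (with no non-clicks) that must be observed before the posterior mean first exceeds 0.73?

After k clicks and 0 non-clicks the posterior is Beta(8+k, 21), with mean (8+k)/(8+21+k).
Set (8+k)/(29+k) > 0.73 and solve: k > (0.73·29 − 8)/(1 − 0.73) = 48.778.
The smallest integer exceeding 48.778 is 49.

k = 49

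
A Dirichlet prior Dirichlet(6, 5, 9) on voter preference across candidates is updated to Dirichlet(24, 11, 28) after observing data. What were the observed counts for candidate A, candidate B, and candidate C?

counts (18, 6, 19)

For a Dirichlet(α) prior with multinomial counts c, the posterior is Dirichlet(α + c) componentwise.
Counts are posterior − prior componentwise: 24−6=18, 11−5=6, 28−9=19.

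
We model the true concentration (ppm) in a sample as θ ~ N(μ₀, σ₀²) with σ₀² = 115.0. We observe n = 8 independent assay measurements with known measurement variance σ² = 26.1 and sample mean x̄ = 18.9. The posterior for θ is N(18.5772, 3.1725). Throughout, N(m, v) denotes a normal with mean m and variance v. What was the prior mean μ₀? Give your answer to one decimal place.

The posterior mean is a precision-weighted average: μ_n = (τ₀μ₀ + τ_data·x̄)/(τ₀+τ_data), with τ₀=1/σ₀² and τ_data=n/σ².
Here τ₀ = 1/115.0 = 0.008696 and τ_data = 8/26.1 = 0.306513, so τ_n = 0.315209.
Rearranging for μ₀: μ₀ = (μ_n·τ_n − τ_data·x̄)/τ₀ = (18.5772·0.315209 − 0.306513·18.9) / 0.008696 = 0.062605/0.008696 ≈ 7.2.

μ₀ = 7.2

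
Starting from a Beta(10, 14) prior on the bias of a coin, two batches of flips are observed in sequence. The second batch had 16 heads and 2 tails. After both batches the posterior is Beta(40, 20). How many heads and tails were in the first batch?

14 heads and 4 tails

Sequential conjugate updates are equivalent to a single update on the pooled data, so total successes = posterior α − prior α and total failures = posterior β − prior β.
Total across both batches: 40−10=30 heads, 20−14=6 tails.
Subtract the second batch: 30−16=14 heads and 6−2=4 tails.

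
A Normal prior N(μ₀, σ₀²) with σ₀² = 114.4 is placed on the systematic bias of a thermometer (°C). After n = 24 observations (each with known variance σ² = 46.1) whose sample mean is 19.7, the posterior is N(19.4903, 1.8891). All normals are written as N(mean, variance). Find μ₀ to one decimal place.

μ₀ = 7.0

With known observation variance, the Normal–Normal posterior has precision τ_n = τ₀ + n/σ² and mean μ_n = (τ₀μ₀ + (n/σ²)x̄)/τ_n.
Here τ₀ = 1/114.4 = 0.008741 and τ_data = 24/46.1 = 0.520607, so τ_n = 0.529348.
Rearranging for μ₀: μ₀ = (μ_n·τ_n − τ_data·x̄)/τ₀ = (19.4903·0.529348 − 0.520607·19.7) / 0.008741 = 0.061193/0.008741 ≈ 7.0.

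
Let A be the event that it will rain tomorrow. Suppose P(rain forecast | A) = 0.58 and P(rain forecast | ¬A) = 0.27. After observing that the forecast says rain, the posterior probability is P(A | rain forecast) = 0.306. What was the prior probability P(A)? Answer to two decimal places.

P(A) = 0.17

Bayes' rule in odds form gives O(A|E) = O(A)·[P(E|A)/P(E|¬A)], hence O(A) = O(A|E)/LR.
Posterior odds = 0.306/(1−0.306) = 0.4409. LR = 0.58/0.27 = 2.1481.
Prior odds = 0.4409/2.1481 = 0.2053, so P(A) = 0.2053/(1+0.2053) ≈ 0.17.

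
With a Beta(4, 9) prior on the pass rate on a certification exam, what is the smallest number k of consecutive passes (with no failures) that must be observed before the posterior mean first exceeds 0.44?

After k passes and 0 failures the posterior is Beta(4+k, 9), with mean (4+k)/(4+9+k).
Set (4+k)/(13+k) > 0.44 and solve: k > (0.44·13 − 4)/(1 − 0.44) = 3.071.
The smallest integer exceeding 3.071 is 4, and checking k=4: (8)/(17) = 0.4706 > 0.44.

k = 4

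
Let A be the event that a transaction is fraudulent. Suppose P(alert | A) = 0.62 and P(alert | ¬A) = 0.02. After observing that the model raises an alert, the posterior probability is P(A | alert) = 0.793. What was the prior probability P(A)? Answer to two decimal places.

Bayes' rule in odds form gives O(A|E) = O(A)·[P(E|A)/P(E|¬A)], hence O(A) = O(A|E)/LR.
Posterior odds = 0.793/(1−0.793) = 3.8309. LR = 0.62/0.02 = 31.0000.
Prior odds = 3.8309/31.0000 = 0.1236, so P(A) = 0.1236/(1+0.1236) ≈ 0.11.

P(A) = 0.11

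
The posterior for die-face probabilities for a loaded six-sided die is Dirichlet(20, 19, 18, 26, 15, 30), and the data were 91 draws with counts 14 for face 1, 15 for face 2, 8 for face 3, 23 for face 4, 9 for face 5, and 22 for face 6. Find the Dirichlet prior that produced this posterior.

For a Dirichlet(α) prior with multinomial counts c, the posterior is Dirichlet(α + c) componentwise.
Subtract each count from the matching posterior parameter: 20−14=6, 19−15=4, 18−8=10, 26−23=3, 15−9=6, 30−22=8.

Dirichlet(6, 4, 10, 3, 6, 8)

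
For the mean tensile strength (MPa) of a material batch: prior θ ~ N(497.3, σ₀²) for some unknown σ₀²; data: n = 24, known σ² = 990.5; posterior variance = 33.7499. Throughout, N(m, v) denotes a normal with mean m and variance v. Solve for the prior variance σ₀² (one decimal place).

Posterior precision equals prior precision plus data precision: 1/σ_n² = 1/σ₀² + n/σ².
So 1/σ₀² = 1/33.7499 − 24/990.5 = 0.029630 − 0.024230 = 0.005400.
Hence σ₀² = 1/0.005400 ≈ 185.2.

σ₀² = 185.2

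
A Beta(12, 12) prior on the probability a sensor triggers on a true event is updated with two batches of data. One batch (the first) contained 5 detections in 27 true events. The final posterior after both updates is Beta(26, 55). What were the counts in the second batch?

Sequential conjugate updates are equivalent to a single update on the pooled data, so total successes = posterior α − prior α and total failures = posterior β − prior β.
Total across both batches: 26−12=14 detections, 55−12=43 misses.
Subtract the first batch: 14−5=9 detections and 43−22=21 misses.

9 detections and 21 misses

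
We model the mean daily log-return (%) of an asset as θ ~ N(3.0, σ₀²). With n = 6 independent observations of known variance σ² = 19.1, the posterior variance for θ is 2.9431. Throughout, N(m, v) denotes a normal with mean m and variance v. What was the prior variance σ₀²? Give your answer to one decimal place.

For the Normal–Normal model with known σ², precisions add: τ_n = τ₀ + n/σ².
So 1/σ₀² = 1/2.9431 − 6/19.1 = 0.339778 − 0.314136 = 0.025642.
Hence σ₀² = 1/0.025642 ≈ 39.0.

σ₀² = 39.0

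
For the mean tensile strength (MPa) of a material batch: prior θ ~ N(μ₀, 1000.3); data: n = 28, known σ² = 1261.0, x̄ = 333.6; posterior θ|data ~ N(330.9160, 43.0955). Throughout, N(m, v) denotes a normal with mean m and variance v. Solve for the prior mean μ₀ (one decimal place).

μ₀ = 271.3

With known observation variance, the Normal–Normal posterior has precision τ_n = τ₀ + n/σ² and mean μ_n = (τ₀μ₀ + (n/σ²)x̄)/τ_n.
Here τ₀ = 1/1000.3 = 0.001000 and τ_data = 28/1261.0 = 0.022205, so τ_n = 0.023205.
Rearranging for μ₀: μ₀ = (μ_n·τ_n − τ_data·x̄)/τ₀ = (330.9160·0.023205 − 0.022205·333.6) / 0.001000 = 0.271318/0.001000 ≈ 271.3.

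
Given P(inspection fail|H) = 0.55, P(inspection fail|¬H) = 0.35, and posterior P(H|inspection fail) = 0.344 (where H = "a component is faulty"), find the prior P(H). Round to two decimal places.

Bayes' rule in odds form gives O(H|E) = O(H)·[P(E|H)/P(E|¬H)], hence O(H) = O(H|E)/LR.
Posterior odds = 0.344/(1−0.344) = 0.5244. LR = 0.55/0.35 = 1.5714.
Prior odds = 0.5244/1.5714 = 0.3337, so P(H) = 0.3337/(1+0.3337) ≈ 0.25.

P(H) = 0.25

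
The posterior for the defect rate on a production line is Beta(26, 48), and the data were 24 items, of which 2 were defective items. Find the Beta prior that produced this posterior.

Beta(24, 26)

A Beta(α, β) prior with s successes and f failures in binomial data gives a Beta(α+s, β+f) posterior.
Subtract the data counts: 26−2=24, 48−22=26.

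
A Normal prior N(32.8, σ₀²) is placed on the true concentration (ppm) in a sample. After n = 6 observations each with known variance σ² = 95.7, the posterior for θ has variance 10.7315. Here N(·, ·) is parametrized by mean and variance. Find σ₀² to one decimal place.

σ₀² = 32.8

For the Normal–Normal model with known σ², precisions add: τ_n = τ₀ + n/σ².
So 1/σ₀² = 1/10.7315 − 6/95.7 = 0.093184 − 0.062696 = 0.030488.
Hence σ₀² = 1/0.030488 ≈ 32.8.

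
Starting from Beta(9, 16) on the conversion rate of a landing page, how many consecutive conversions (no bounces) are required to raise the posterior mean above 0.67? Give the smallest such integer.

After k conversions and 0 bounces the posterior is Beta(9+k, 16), with mean (9+k)/(9+16+k).
Set (9+k)/(25+k) > 0.67 and solve: k > (0.67·25 − 9)/(1 − 0.67) = 23.485.
The smallest integer exceeding 23.485 is 24.

k = 24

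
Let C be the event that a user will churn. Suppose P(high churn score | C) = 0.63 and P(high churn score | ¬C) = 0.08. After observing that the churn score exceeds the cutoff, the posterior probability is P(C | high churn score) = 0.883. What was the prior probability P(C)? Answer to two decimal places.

P(C) = 0.49

In odds form, posterior odds = prior odds × likelihood ratio, so prior odds = posterior odds ÷ LR.
Posterior odds = 0.883/(1−0.883) = 7.5470. LR = 0.63/0.08 = 7.8750.
Prior odds = 7.5470/7.8750 = 0.9583, so P(C) = 0.9583/(1+0.9583) ≈ 0.49.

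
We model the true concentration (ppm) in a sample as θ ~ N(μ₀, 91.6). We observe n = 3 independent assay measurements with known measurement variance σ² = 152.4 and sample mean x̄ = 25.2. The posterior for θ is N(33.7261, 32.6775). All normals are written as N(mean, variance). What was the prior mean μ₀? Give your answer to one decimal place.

μ₀ = 49.1

With known observation variance, the Normal–Normal posterior has precision τ_n = τ₀ + n/σ² and mean μ_n = (τ₀μ₀ + (n/σ²)x̄)/τ_n.
Here τ₀ = 1/91.6 = 0.010917 and τ_data = 3/152.4 = 0.019685, so τ_n = 0.030602.
Rearranging for μ₀: μ₀ = (μ_n·τ_n − τ_data·x̄)/τ₀ = (33.7261·0.030602 − 0.019685·25.2) / 0.010917 = 0.536024/0.010917 ≈ 49.1.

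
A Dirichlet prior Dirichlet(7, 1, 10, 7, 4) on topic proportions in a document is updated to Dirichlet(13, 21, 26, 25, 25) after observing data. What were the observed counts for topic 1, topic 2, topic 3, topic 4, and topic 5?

counts (6, 20, 16, 18, 21)

For a Dirichlet(α) prior with multinomial counts c, the posterior is Dirichlet(α + c) componentwise.
Counts are posterior − prior componentwise: 13−7=6, 21−1=20, 26−10=16, 25−7=18, 25−4=21.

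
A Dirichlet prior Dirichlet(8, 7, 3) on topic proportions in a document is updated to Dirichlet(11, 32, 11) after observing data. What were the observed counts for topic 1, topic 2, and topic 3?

counts (3, 25, 8)

For a Dirichlet(α) prior with multinomial counts c, the posterior is Dirichlet(α + c) componentwise.
Counts are posterior − prior componentwise: 11−8=3, 32−7=25, 11−3=8.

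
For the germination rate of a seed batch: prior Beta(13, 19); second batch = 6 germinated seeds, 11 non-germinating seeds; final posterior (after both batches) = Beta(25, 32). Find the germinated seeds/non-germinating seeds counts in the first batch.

Because Beta–binomial updating is additive in the counts, the combined data contributed (α_post−α_prior, β_post−β_prior) successes and failures.
Total across both batches: 25−13=12 germinated seeds, 32−19=13 non-germinating seeds.
Subtract the second batch: 12−6=6 germinated seeds and 13−11=2 non-germinating seeds.

6 germinated seeds and 2 non-germinating seeds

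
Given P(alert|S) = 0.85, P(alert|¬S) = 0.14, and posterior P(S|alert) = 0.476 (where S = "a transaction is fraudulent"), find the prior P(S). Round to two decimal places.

P(S) = 0.13

Bayes' rule in odds form gives O(S|E) = O(S)·[P(E|S)/P(E|¬S)], hence O(S) = O(S|E)/LR.
Posterior odds = 0.476/(1−0.476) = 0.9084. LR = 0.85/0.14 = 6.0714.
Prior odds = 0.9084/6.0714 = 0.1496, so P(S) = 0.1496/(1+0.1496) ≈ 0.13.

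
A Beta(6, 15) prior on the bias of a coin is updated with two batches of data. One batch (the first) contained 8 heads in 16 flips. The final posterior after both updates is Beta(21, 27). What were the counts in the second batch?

7 heads and 4 tails

Sequential conjugate updates are equivalent to a single update on the pooled data, so total successes = posterior α − prior α and total failures = posterior β − prior β.
Total across both batches: 21−6=15 heads, 27−15=12 tails.
Subtract the first batch: 15−8=7 heads and 12−8=4 tails.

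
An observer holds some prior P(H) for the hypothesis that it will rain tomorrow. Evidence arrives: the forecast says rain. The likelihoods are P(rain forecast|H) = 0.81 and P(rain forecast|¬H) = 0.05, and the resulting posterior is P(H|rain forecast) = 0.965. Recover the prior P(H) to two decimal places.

P(H) = 0.63

Bayes' rule in odds form gives O(H|E) = O(H)·[P(E|H)/P(E|¬H)], hence O(H) = O(H|E)/LR.
Posterior odds = 0.965/(1−0.965) = 27.5714. LR = 0.81/0.05 = 16.2000.
Prior odds = 27.5714/16.2000 = 1.7019, so P(H) = 1.7019/(1+1.7019) ≈ 0.63.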